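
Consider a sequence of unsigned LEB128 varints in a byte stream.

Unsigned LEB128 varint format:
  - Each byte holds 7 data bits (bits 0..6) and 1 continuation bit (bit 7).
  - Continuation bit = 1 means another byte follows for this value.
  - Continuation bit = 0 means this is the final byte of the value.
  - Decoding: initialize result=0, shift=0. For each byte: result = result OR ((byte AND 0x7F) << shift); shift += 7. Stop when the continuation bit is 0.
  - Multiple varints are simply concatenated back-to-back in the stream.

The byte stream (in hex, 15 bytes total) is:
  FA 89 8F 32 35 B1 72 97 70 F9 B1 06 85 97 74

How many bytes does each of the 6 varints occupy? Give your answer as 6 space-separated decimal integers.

Answer: 4 1 2 2 3 3

Derivation:
  byte[0]=0xFA cont=1 payload=0x7A=122: acc |= 122<<0 -> acc=122 shift=7
  byte[1]=0x89 cont=1 payload=0x09=9: acc |= 9<<7 -> acc=1274 shift=14
  byte[2]=0x8F cont=1 payload=0x0F=15: acc |= 15<<14 -> acc=247034 shift=21
  byte[3]=0x32 cont=0 payload=0x32=50: acc |= 50<<21 -> acc=105104634 shift=28 [end]
Varint 1: bytes[0:4] = FA 89 8F 32 -> value 105104634 (4 byte(s))
  byte[4]=0x35 cont=0 payload=0x35=53: acc |= 53<<0 -> acc=53 shift=7 [end]
Varint 2: bytes[4:5] = 35 -> value 53 (1 byte(s))
  byte[5]=0xB1 cont=1 payload=0x31=49: acc |= 49<<0 -> acc=49 shift=7
  byte[6]=0x72 cont=0 payload=0x72=114: acc |= 114<<7 -> acc=14641 shift=14 [end]
Varint 3: bytes[5:7] = B1 72 -> value 14641 (2 byte(s))
  byte[7]=0x97 cont=1 payload=0x17=23: acc |= 23<<0 -> acc=23 shift=7
  byte[8]=0x70 cont=0 payload=0x70=112: acc |= 112<<7 -> acc=14359 shift=14 [end]
Varint 4: bytes[7:9] = 97 70 -> value 14359 (2 byte(s))
  byte[9]=0xF9 cont=1 payload=0x79=121: acc |= 121<<0 -> acc=121 shift=7
  byte[10]=0xB1 cont=1 payload=0x31=49: acc |= 49<<7 -> acc=6393 shift=14
  byte[11]=0x06 cont=0 payload=0x06=6: acc |= 6<<14 -> acc=104697 shift=21 [end]
Varint 5: bytes[9:12] = F9 B1 06 -> value 104697 (3 byte(s))
  byte[12]=0x85 cont=1 payload=0x05=5: acc |= 5<<0 -> acc=5 shift=7
  byte[13]=0x97 cont=1 payload=0x17=23: acc |= 23<<7 -> acc=2949 shift=14
  byte[14]=0x74 cont=0 payload=0x74=116: acc |= 116<<14 -> acc=1903493 shift=21 [end]
Varint 6: bytes[12:15] = 85 97 74 -> value 1903493 (3 byte(s))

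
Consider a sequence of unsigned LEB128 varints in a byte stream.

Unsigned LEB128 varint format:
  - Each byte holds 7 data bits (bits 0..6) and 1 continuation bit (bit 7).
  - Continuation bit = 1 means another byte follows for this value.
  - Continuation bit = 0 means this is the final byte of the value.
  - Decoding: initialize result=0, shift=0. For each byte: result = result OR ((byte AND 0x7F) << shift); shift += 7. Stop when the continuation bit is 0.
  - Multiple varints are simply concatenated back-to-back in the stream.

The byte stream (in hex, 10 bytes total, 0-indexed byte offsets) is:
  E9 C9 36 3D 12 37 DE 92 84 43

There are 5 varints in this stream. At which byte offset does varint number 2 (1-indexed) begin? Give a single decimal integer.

  byte[0]=0xE9 cont=1 payload=0x69=105: acc |= 105<<0 -> acc=105 shift=7
  byte[1]=0xC9 cont=1 payload=0x49=73: acc |= 73<<7 -> acc=9449 shift=14
  byte[2]=0x36 cont=0 payload=0x36=54: acc |= 54<<14 -> acc=894185 shift=21 [end]
Varint 1: bytes[0:3] = E9 C9 36 -> value 894185 (3 byte(s))
  byte[3]=0x3D cont=0 payload=0x3D=61: acc |= 61<<0 -> acc=61 shift=7 [end]
Varint 2: bytes[3:4] = 3D -> value 61 (1 byte(s))
  byte[4]=0x12 cont=0 payload=0x12=18: acc |= 18<<0 -> acc=18 shift=7 [end]
Varint 3: bytes[4:5] = 12 -> value 18 (1 byte(s))
  byte[5]=0x37 cont=0 payload=0x37=55: acc |= 55<<0 -> acc=55 shift=7 [end]
Varint 4: bytes[5:6] = 37 -> value 55 (1 byte(s))
  byte[6]=0xDE cont=1 payload=0x5E=94: acc |= 94<<0 -> acc=94 shift=7
  byte[7]=0x92 cont=1 payload=0x12=18: acc |= 18<<7 -> acc=2398 shift=14
  byte[8]=0x84 cont=1 payload=0x04=4: acc |= 4<<14 -> acc=67934 shift=21
  byte[9]=0x43 cont=0 payload=0x43=67: acc |= 67<<21 -> acc=140577118 shift=28 [end]
Varint 5: bytes[6:10] = DE 92 84 43 -> value 140577118 (4 byte(s))

Answer: 3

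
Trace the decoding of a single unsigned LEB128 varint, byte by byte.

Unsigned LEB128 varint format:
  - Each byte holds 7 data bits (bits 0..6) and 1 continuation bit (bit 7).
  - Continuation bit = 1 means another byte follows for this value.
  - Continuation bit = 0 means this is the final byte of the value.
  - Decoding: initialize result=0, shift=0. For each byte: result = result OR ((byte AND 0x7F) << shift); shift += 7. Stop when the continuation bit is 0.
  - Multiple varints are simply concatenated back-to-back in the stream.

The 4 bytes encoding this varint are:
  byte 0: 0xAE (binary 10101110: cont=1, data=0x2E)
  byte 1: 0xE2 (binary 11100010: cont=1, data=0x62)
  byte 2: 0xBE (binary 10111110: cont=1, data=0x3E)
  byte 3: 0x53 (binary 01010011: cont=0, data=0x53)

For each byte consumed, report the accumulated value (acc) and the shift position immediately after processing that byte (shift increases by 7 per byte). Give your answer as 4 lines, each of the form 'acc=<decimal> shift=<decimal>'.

Answer: acc=46 shift=7
acc=12590 shift=14
acc=1028398 shift=21
acc=175092014 shift=28

Derivation:
byte 0=0xAE: payload=0x2E=46, contrib = 46<<0 = 46; acc -> 46, shift -> 7
byte 1=0xE2: payload=0x62=98, contrib = 98<<7 = 12544; acc -> 12590, shift -> 14
byte 2=0xBE: payload=0x3E=62, contrib = 62<<14 = 1015808; acc -> 1028398, shift -> 21
byte 3=0x53: payload=0x53=83, contrib = 83<<21 = 174063616; acc -> 175092014, shift -> 28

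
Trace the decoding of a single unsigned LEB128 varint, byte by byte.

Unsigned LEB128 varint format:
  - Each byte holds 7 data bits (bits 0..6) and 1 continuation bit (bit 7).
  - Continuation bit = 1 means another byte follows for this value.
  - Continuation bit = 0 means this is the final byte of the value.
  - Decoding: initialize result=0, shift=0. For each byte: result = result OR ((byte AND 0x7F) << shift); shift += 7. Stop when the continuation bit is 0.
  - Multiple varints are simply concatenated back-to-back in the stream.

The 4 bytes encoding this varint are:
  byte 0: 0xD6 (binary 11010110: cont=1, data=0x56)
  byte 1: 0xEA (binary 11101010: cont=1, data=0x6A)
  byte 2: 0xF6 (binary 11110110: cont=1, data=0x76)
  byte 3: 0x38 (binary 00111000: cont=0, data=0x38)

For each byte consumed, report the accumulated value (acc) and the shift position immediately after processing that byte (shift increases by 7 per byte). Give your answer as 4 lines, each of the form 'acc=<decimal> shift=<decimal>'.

byte 0=0xD6: payload=0x56=86, contrib = 86<<0 = 86; acc -> 86, shift -> 7
byte 1=0xEA: payload=0x6A=106, contrib = 106<<7 = 13568; acc -> 13654, shift -> 14
byte 2=0xF6: payload=0x76=118, contrib = 118<<14 = 1933312; acc -> 1946966, shift -> 21
byte 3=0x38: payload=0x38=56, contrib = 56<<21 = 117440512; acc -> 119387478, shift -> 28

Answer: acc=86 shift=7
acc=13654 shift=14
acc=1946966 shift=21
acc=119387478 shift=28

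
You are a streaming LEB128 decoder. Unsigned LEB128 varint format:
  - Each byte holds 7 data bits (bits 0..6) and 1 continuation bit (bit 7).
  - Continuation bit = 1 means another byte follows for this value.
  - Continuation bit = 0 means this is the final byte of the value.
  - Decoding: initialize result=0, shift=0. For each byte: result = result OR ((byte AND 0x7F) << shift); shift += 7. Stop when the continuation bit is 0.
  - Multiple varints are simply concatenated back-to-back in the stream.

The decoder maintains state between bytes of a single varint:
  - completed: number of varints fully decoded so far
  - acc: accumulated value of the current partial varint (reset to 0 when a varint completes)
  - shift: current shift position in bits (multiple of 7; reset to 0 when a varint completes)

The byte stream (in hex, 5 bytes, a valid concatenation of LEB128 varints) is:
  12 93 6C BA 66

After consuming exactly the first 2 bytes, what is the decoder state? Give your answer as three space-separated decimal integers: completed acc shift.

byte[0]=0x12 cont=0 payload=0x12: varint #1 complete (value=18); reset -> completed=1 acc=0 shift=0
byte[1]=0x93 cont=1 payload=0x13: acc |= 19<<0 -> completed=1 acc=19 shift=7

Answer: 1 19 7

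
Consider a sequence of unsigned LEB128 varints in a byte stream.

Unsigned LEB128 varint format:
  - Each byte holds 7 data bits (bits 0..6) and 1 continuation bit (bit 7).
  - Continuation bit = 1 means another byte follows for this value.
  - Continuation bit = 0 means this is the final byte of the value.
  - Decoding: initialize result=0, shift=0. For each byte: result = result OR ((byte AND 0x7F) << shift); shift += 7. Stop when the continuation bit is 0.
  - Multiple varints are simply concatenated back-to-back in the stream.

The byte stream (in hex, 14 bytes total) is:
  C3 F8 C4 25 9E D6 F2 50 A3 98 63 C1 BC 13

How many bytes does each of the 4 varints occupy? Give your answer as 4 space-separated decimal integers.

Answer: 4 4 3 3

Derivation:
  byte[0]=0xC3 cont=1 payload=0x43=67: acc |= 67<<0 -> acc=67 shift=7
  byte[1]=0xF8 cont=1 payload=0x78=120: acc |= 120<<7 -> acc=15427 shift=14
  byte[2]=0xC4 cont=1 payload=0x44=68: acc |= 68<<14 -> acc=1129539 shift=21
  byte[3]=0x25 cont=0 payload=0x25=37: acc |= 37<<21 -> acc=78724163 shift=28 [end]
Varint 1: bytes[0:4] = C3 F8 C4 25 -> value 78724163 (4 byte(s))
  byte[4]=0x9E cont=1 payload=0x1E=30: acc |= 30<<0 -> acc=30 shift=7
  byte[5]=0xD6 cont=1 payload=0x56=86: acc |= 86<<7 -> acc=11038 shift=14
  byte[6]=0xF2 cont=1 payload=0x72=114: acc |= 114<<14 -> acc=1878814 shift=21
  byte[7]=0x50 cont=0 payload=0x50=80: acc |= 80<<21 -> acc=169650974 shift=28 [end]
Varint 2: bytes[4:8] = 9E D6 F2 50 -> value 169650974 (4 byte(s))
  byte[8]=0xA3 cont=1 payload=0x23=35: acc |= 35<<0 -> acc=35 shift=7
  byte[9]=0x98 cont=1 payload=0x18=24: acc |= 24<<7 -> acc=3107 shift=14
  byte[10]=0x63 cont=0 payload=0x63=99: acc |= 99<<14 -> acc=1625123 shift=21 [end]
Varint 3: bytes[8:11] = A3 98 63 -> value 1625123 (3 byte(s))
  byte[11]=0xC1 cont=1 payload=0x41=65: acc |= 65<<0 -> acc=65 shift=7
  byte[12]=0xBC cont=1 payload=0x3C=60: acc |= 60<<7 -> acc=7745 shift=14
  byte[13]=0x13 cont=0 payload=0x13=19: acc |= 19<<14 -> acc=319041 shift=21 [end]
Varint 4: bytes[11:14] = C1 BC 13 -> value 319041 (3 byte(s))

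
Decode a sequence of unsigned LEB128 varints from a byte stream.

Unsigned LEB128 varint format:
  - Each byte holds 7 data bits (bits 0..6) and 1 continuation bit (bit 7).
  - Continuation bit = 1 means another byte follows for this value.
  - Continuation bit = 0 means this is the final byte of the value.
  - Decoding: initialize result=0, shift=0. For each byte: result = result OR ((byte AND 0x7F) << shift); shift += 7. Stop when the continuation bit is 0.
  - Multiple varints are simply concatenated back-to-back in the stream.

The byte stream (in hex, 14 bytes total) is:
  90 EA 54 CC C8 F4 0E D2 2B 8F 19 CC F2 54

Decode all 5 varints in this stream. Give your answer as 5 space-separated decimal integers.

  byte[0]=0x90 cont=1 payload=0x10=16: acc |= 16<<0 -> acc=16 shift=7
  byte[1]=0xEA cont=1 payload=0x6A=106: acc |= 106<<7 -> acc=13584 shift=14
  byte[2]=0x54 cont=0 payload=0x54=84: acc |= 84<<14 -> acc=1389840 shift=21 [end]
Varint 1: bytes[0:3] = 90 EA 54 -> value 1389840 (3 byte(s))
  byte[3]=0xCC cont=1 payload=0x4C=76: acc |= 76<<0 -> acc=76 shift=7
  byte[4]=0xC8 cont=1 payload=0x48=72: acc |= 72<<7 -> acc=9292 shift=14
  byte[5]=0xF4 cont=1 payload=0x74=116: acc |= 116<<14 -> acc=1909836 shift=21
  byte[6]=0x0E cont=0 payload=0x0E=14: acc |= 14<<21 -> acc=31269964 shift=28 [end]
Varint 2: bytes[3:7] = CC C8 F4 0E -> value 31269964 (4 byte(s))
  byte[7]=0xD2 cont=1 payload=0x52=82: acc |= 82<<0 -> acc=82 shift=7
  byte[8]=0x2B cont=0 payload=0x2B=43: acc |= 43<<7 -> acc=5586 shift=14 [end]
Varint 3: bytes[7:9] = D2 2B -> value 5586 (2 byte(s))
  byte[9]=0x8F cont=1 payload=0x0F=15: acc |= 15<<0 -> acc=15 shift=7
  byte[10]=0x19 cont=0 payload=0x19=25: acc |= 25<<7 -> acc=3215 shift=14 [end]
Varint 4: bytes[9:11] = 8F 19 -> value 3215 (2 byte(s))
  byte[11]=0xCC cont=1 payload=0x4C=76: acc |= 76<<0 -> acc=76 shift=7
  byte[12]=0xF2 cont=1 payload=0x72=114: acc |= 114<<7 -> acc=14668 shift=14
  byte[13]=0x54 cont=0 payload=0x54=84: acc |= 84<<14 -> acc=1390924 shift=21 [end]
Varint 5: bytes[11:14] = CC F2 54 -> value 1390924 (3 byte(s))

Answer: 1389840 31269964 5586 3215 1390924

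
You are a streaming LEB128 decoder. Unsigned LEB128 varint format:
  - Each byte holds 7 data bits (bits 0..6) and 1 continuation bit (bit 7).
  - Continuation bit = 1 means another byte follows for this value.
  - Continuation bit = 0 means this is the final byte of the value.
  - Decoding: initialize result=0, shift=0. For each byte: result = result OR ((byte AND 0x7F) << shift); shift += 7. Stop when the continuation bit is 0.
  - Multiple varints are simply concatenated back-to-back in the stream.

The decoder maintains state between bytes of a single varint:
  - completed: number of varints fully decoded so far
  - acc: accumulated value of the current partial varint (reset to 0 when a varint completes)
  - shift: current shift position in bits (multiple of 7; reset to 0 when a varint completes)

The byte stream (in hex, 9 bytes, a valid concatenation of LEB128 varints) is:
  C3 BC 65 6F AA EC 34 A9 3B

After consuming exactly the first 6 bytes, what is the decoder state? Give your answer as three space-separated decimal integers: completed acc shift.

Answer: 2 13866 14

Derivation:
byte[0]=0xC3 cont=1 payload=0x43: acc |= 67<<0 -> completed=0 acc=67 shift=7
byte[1]=0xBC cont=1 payload=0x3C: acc |= 60<<7 -> completed=0 acc=7747 shift=14
byte[2]=0x65 cont=0 payload=0x65: varint #1 complete (value=1662531); reset -> completed=1 acc=0 shift=0
byte[3]=0x6F cont=0 payload=0x6F: varint #2 complete (value=111); reset -> completed=2 acc=0 shift=0
byte[4]=0xAA cont=1 payload=0x2A: acc |= 42<<0 -> completed=2 acc=42 shift=7
byte[5]=0xEC cont=1 payload=0x6C: acc |= 108<<7 -> completed=2 acc=13866 shift=14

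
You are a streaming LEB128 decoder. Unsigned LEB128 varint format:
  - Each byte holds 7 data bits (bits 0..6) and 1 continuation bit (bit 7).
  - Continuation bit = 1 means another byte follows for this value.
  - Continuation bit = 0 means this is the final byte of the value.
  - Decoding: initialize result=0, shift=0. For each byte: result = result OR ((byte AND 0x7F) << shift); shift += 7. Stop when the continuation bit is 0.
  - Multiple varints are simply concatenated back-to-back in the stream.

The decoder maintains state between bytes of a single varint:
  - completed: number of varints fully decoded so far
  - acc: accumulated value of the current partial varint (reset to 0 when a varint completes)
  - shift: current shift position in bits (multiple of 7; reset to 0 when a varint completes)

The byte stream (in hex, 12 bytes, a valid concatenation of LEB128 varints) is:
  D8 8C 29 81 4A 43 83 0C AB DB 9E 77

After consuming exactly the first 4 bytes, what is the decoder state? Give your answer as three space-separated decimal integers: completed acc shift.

byte[0]=0xD8 cont=1 payload=0x58: acc |= 88<<0 -> completed=0 acc=88 shift=7
byte[1]=0x8C cont=1 payload=0x0C: acc |= 12<<7 -> completed=0 acc=1624 shift=14
byte[2]=0x29 cont=0 payload=0x29: varint #1 complete (value=673368); reset -> completed=1 acc=0 shift=0
byte[3]=0x81 cont=1 payload=0x01: acc |= 1<<0 -> completed=1 acc=1 shift=7

Answer: 1 1 7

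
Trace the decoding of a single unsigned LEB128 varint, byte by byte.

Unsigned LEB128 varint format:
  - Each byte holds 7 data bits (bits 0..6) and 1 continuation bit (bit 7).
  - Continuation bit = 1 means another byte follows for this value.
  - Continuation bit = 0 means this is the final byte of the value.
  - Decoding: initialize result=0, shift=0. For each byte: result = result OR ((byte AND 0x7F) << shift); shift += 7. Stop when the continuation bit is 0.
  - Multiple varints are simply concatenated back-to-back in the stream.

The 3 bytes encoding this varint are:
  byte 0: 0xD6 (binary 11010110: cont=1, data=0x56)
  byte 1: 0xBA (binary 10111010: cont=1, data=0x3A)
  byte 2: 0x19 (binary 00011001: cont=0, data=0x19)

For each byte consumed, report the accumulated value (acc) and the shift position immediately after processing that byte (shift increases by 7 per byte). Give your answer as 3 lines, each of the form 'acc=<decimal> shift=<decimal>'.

Answer: acc=86 shift=7
acc=7510 shift=14
acc=417110 shift=21

Derivation:
byte 0=0xD6: payload=0x56=86, contrib = 86<<0 = 86; acc -> 86, shift -> 7
byte 1=0xBA: payload=0x3A=58, contrib = 58<<7 = 7424; acc -> 7510, shift -> 14
byte 2=0x19: payload=0x19=25, contrib = 25<<14 = 409600; acc -> 417110, shift -> 21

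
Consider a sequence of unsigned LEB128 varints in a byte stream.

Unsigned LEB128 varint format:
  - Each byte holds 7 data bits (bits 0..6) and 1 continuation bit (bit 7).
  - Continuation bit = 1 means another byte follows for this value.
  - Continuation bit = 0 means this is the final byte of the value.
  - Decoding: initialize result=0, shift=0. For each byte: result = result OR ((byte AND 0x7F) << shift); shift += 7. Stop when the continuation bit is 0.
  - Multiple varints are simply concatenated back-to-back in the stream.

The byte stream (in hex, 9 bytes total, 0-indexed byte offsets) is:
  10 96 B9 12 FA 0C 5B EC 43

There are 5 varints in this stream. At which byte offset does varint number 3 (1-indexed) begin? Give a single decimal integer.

Answer: 4

Derivation:
  byte[0]=0x10 cont=0 payload=0x10=16: acc |= 16<<0 -> acc=16 shift=7 [end]
Varint 1: bytes[0:1] = 10 -> value 16 (1 byte(s))
  byte[1]=0x96 cont=1 payload=0x16=22: acc |= 22<<0 -> acc=22 shift=7
  byte[2]=0xB9 cont=1 payload=0x39=57: acc |= 57<<7 -> acc=7318 shift=14
  byte[3]=0x12 cont=0 payload=0x12=18: acc |= 18<<14 -> acc=302230 shift=21 [end]
Varint 2: bytes[1:4] = 96 B9 12 -> value 302230 (3 byte(s))
  byte[4]=0xFA cont=1 payload=0x7A=122: acc |= 122<<0 -> acc=122 shift=7
  byte[5]=0x0C cont=0 payload=0x0C=12: acc |= 12<<7 -> acc=1658 shift=14 [end]
Varint 3: bytes[4:6] = FA 0C -> value 1658 (2 byte(s))
  byte[6]=0x5B cont=0 payload=0x5B=91: acc |= 91<<0 -> acc=91 shift=7 [end]
Varint 4: bytes[6:7] = 5B -> value 91 (1 byte(s))
  byte[7]=0xEC cont=1 payload=0x6C=108: acc |= 108<<0 -> acc=108 shift=7
  byte[8]=0x43 cont=0 payload=0x43=67: acc |= 67<<7 -> acc=8684 shift=14 [end]
Varint 5: bytes[7:9] = EC 43 -> value 8684 (2 byte(s))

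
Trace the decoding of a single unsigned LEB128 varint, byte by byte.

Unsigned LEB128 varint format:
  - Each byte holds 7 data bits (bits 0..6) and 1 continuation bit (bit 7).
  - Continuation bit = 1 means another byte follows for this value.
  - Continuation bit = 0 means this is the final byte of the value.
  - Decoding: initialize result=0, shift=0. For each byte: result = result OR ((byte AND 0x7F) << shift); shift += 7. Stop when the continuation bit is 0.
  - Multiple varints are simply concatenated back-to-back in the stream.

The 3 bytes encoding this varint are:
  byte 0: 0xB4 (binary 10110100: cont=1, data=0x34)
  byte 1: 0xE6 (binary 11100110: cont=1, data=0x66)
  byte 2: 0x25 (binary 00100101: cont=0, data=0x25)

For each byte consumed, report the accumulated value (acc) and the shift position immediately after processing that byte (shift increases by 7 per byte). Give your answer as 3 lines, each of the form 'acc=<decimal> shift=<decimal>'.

Answer: acc=52 shift=7
acc=13108 shift=14
acc=619316 shift=21

Derivation:
byte 0=0xB4: payload=0x34=52, contrib = 52<<0 = 52; acc -> 52, shift -> 7
byte 1=0xE6: payload=0x66=102, contrib = 102<<7 = 13056; acc -> 13108, shift -> 14
byte 2=0x25: payload=0x25=37, contrib = 37<<14 = 606208; acc -> 619316, shift -> 21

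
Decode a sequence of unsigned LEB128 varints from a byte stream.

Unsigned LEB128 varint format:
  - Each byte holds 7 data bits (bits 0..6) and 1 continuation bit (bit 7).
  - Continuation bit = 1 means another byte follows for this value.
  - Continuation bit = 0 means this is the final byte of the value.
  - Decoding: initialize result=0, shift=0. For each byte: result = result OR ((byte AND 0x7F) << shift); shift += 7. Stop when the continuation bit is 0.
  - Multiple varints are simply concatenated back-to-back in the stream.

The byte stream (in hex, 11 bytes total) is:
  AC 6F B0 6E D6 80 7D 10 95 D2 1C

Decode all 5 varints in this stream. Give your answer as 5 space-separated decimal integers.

Answer: 14252 14128 2048086 16 469269

Derivation:
  byte[0]=0xAC cont=1 payload=0x2C=44: acc |= 44<<0 -> acc=44 shift=7
  byte[1]=0x6F cont=0 payload=0x6F=111: acc |= 111<<7 -> acc=14252 shift=14 [end]
Varint 1: bytes[0:2] = AC 6F -> value 14252 (2 byte(s))
  byte[2]=0xB0 cont=1 payload=0x30=48: acc |= 48<<0 -> acc=48 shift=7
  byte[3]=0x6E cont=0 payload=0x6E=110: acc |= 110<<7 -> acc=14128 shift=14 [end]
Varint 2: bytes[2:4] = B0 6E -> value 14128 (2 byte(s))
  byte[4]=0xD6 cont=1 payload=0x56=86: acc |= 86<<0 -> acc=86 shift=7
  byte[5]=0x80 cont=1 payload=0x00=0: acc |= 0<<7 -> acc=86 shift=14
  byte[6]=0x7D cont=0 payload=0x7D=125: acc |= 125<<14 -> acc=2048086 shift=21 [end]
Varint 3: bytes[4:7] = D6 80 7D -> value 2048086 (3 byte(s))
  byte[7]=0x10 cont=0 payload=0x10=16: acc |= 16<<0 -> acc=16 shift=7 [end]
Varint 4: bytes[7:8] = 10 -> value 16 (1 byte(s))
  byte[8]=0x95 cont=1 payload=0x15=21: acc |= 21<<0 -> acc=21 shift=7
  byte[9]=0xD2 cont=1 payload=0x52=82: acc |= 82<<7 -> acc=10517 shift=14
  byte[10]=0x1C cont=0 payload=0x1C=28: acc |= 28<<14 -> acc=469269 shift=21 [end]
Varint 5: bytes[8:11] = 95 D2 1C -> value 469269 (3 byte(s))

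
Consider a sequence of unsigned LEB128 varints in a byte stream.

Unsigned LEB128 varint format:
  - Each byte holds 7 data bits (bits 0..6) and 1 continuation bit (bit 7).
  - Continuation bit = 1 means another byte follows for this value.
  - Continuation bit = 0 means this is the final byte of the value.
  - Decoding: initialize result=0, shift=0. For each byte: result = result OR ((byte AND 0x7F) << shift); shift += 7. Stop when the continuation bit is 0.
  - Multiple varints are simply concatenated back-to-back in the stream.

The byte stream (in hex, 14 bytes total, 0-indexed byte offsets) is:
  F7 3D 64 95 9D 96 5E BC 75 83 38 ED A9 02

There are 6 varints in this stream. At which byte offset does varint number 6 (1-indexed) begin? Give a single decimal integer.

Answer: 11

Derivation:
  byte[0]=0xF7 cont=1 payload=0x77=119: acc |= 119<<0 -> acc=119 shift=7
  byte[1]=0x3D cont=0 payload=0x3D=61: acc |= 61<<7 -> acc=7927 shift=14 [end]
Varint 1: bytes[0:2] = F7 3D -> value 7927 (2 byte(s))
  byte[2]=0x64 cont=0 payload=0x64=100: acc |= 100<<0 -> acc=100 shift=7 [end]
Varint 2: bytes[2:3] = 64 -> value 100 (1 byte(s))
  byte[3]=0x95 cont=1 payload=0x15=21: acc |= 21<<0 -> acc=21 shift=7
  byte[4]=0x9D cont=1 payload=0x1D=29: acc |= 29<<7 -> acc=3733 shift=14
  byte[5]=0x96 cont=1 payload=0x16=22: acc |= 22<<14 -> acc=364181 shift=21
  byte[6]=0x5E cont=0 payload=0x5E=94: acc |= 94<<21 -> acc=197496469 shift=28 [end]
Varint 3: bytes[3:7] = 95 9D 96 5E -> value 197496469 (4 byte(s))
  byte[7]=0xBC cont=1 payload=0x3C=60: acc |= 60<<0 -> acc=60 shift=7
  byte[8]=0x75 cont=0 payload=0x75=117: acc |= 117<<7 -> acc=15036 shift=14 [end]
Varint 4: bytes[7:9] = BC 75 -> value 15036 (2 byte(s))
  byte[9]=0x83 cont=1 payload=0x03=3: acc |= 3<<0 -> acc=3 shift=7
  byte[10]=0x38 cont=0 payload=0x38=56: acc |= 56<<7 -> acc=7171 shift=14 [end]
Varint 5: bytes[9:11] = 83 38 -> value 7171 (2 byte(s))
  byte[11]=0xED cont=1 payload=0x6D=109: acc |= 109<<0 -> acc=109 shift=7
  byte[12]=0xA9 cont=1 payload=0x29=41: acc |= 41<<7 -> acc=5357 shift=14
  byte[13]=0x02 cont=0 payload=0x02=2: acc |= 2<<14 -> acc=38125 shift=21 [end]
Varint 6: bytes[11:14] = ED A9 02 -> value 38125 (3 byte(s))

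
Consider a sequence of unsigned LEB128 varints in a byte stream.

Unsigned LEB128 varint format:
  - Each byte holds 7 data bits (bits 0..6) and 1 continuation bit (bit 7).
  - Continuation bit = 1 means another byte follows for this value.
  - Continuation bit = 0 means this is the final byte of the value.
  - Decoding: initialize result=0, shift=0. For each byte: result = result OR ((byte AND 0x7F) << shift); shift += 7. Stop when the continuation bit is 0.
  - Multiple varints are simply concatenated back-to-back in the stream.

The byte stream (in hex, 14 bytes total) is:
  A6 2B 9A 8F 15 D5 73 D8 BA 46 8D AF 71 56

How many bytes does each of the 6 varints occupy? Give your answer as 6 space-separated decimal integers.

Answer: 2 3 2 3 3 1

Derivation:
  byte[0]=0xA6 cont=1 payload=0x26=38: acc |= 38<<0 -> acc=38 shift=7
  byte[1]=0x2B cont=0 payload=0x2B=43: acc |= 43<<7 -> acc=5542 shift=14 [end]
Varint 1: bytes[0:2] = A6 2B -> value 5542 (2 byte(s))
  byte[2]=0x9A cont=1 payload=0x1A=26: acc |= 26<<0 -> acc=26 shift=7
  byte[3]=0x8F cont=1 payload=0x0F=15: acc |= 15<<7 -> acc=1946 shift=14
  byte[4]=0x15 cont=0 payload=0x15=21: acc |= 21<<14 -> acc=346010 shift=21 [end]
Varint 2: bytes[2:5] = 9A 8F 15 -> value 346010 (3 byte(s))
  byte[5]=0xD5 cont=1 payload=0x55=85: acc |= 85<<0 -> acc=85 shift=7
  byte[6]=0x73 cont=0 payload=0x73=115: acc |= 115<<7 -> acc=14805 shift=14 [end]
Varint 3: bytes[5:7] = D5 73 -> value 14805 (2 byte(s))
  byte[7]=0xD8 cont=1 payload=0x58=88: acc |= 88<<0 -> acc=88 shift=7
  byte[8]=0xBA cont=1 payload=0x3A=58: acc |= 58<<7 -> acc=7512 shift=14
  byte[9]=0x46 cont=0 payload=0x46=70: acc |= 70<<14 -> acc=1154392 shift=21 [end]
Varint 4: bytes[7:10] = D8 BA 46 -> value 1154392 (3 byte(s))
  byte[10]=0x8D cont=1 payload=0x0D=13: acc |= 13<<0 -> acc=13 shift=7
  byte[11]=0xAF cont=1 payload=0x2F=47: acc |= 47<<7 -> acc=6029 shift=14
  byte[12]=0x71 cont=0 payload=0x71=113: acc |= 113<<14 -> acc=1857421 shift=21 [end]
Varint 5: bytes[10:13] = 8D AF 71 -> value 1857421 (3 byte(s))
  byte[13]=0x56 cont=0 payload=0x56=86: acc |= 86<<0 -> acc=86 shift=7 [end]
Varint 6: bytes[13:14] = 56 -> value 86 (1 byte(s))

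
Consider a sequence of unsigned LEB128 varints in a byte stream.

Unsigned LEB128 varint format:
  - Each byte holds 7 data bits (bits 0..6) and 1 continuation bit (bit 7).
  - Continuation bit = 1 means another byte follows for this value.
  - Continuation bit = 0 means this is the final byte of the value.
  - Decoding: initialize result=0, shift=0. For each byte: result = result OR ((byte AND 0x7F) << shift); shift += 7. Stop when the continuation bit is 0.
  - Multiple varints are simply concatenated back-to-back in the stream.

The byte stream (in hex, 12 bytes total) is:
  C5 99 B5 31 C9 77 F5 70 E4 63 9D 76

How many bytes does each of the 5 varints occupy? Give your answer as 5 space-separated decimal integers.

  byte[0]=0xC5 cont=1 payload=0x45=69: acc |= 69<<0 -> acc=69 shift=7
  byte[1]=0x99 cont=1 payload=0x19=25: acc |= 25<<7 -> acc=3269 shift=14
  byte[2]=0xB5 cont=1 payload=0x35=53: acc |= 53<<14 -> acc=871621 shift=21
  byte[3]=0x31 cont=0 payload=0x31=49: acc |= 49<<21 -> acc=103632069 shift=28 [end]
Varint 1: bytes[0:4] = C5 99 B5 31 -> value 103632069 (4 byte(s))
  byte[4]=0xC9 cont=1 payload=0x49=73: acc |= 73<<0 -> acc=73 shift=7
  byte[5]=0x77 cont=0 payload=0x77=119: acc |= 119<<7 -> acc=15305 shift=14 [end]
Varint 2: bytes[4:6] = C9 77 -> value 15305 (2 byte(s))
  byte[6]=0xF5 cont=1 payload=0x75=117: acc |= 117<<0 -> acc=117 shift=7
  byte[7]=0x70 cont=0 payload=0x70=112: acc |= 112<<7 -> acc=14453 shift=14 [end]
Varint 3: bytes[6:8] = F5 70 -> value 14453 (2 byte(s))
  byte[8]=0xE4 cont=1 payload=0x64=100: acc |= 100<<0 -> acc=100 shift=7
  byte[9]=0x63 cont=0 payload=0x63=99: acc |= 99<<7 -> acc=12772 shift=14 [end]
Varint 4: bytes[8:10] = E4 63 -> value 12772 (2 byte(s))
  byte[10]=0x9D cont=1 payload=0x1D=29: acc |= 29<<0 -> acc=29 shift=7
  byte[11]=0x76 cont=0 payload=0x76=118: acc |= 118<<7 -> acc=15133 shift=14 [end]
Varint 5: bytes[10:12] = 9D 76 -> value 15133 (2 byte(s))

Answer: 4 2 2 2 2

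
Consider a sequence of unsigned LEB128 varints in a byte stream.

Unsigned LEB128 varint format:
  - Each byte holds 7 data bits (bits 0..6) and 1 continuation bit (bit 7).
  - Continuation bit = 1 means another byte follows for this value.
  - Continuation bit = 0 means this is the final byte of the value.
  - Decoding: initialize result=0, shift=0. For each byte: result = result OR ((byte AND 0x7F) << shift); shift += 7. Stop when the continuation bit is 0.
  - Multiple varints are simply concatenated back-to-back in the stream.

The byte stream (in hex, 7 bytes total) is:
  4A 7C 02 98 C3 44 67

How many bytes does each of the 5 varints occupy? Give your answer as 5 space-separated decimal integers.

Answer: 1 1 1 3 1

Derivation:
  byte[0]=0x4A cont=0 payload=0x4A=74: acc |= 74<<0 -> acc=74 shift=7 [end]
Varint 1: bytes[0:1] = 4A -> value 74 (1 byte(s))
  byte[1]=0x7C cont=0 payload=0x7C=124: acc |= 124<<0 -> acc=124 shift=7 [end]
Varint 2: bytes[1:2] = 7C -> value 124 (1 byte(s))
  byte[2]=0x02 cont=0 payload=0x02=2: acc |= 2<<0 -> acc=2 shift=7 [end]
Varint 3: bytes[2:3] = 02 -> value 2 (1 byte(s))
  byte[3]=0x98 cont=1 payload=0x18=24: acc |= 24<<0 -> acc=24 shift=7
  byte[4]=0xC3 cont=1 payload=0x43=67: acc |= 67<<7 -> acc=8600 shift=14
  byte[5]=0x44 cont=0 payload=0x44=68: acc |= 68<<14 -> acc=1122712 shift=21 [end]
Varint 4: bytes[3:6] = 98 C3 44 -> value 1122712 (3 byte(s))
  byte[6]=0x67 cont=0 payload=0x67=103: acc |= 103<<0 -> acc=103 shift=7 [end]
Varint 5: bytes[6:7] = 67 -> value 103 (1 byte(s))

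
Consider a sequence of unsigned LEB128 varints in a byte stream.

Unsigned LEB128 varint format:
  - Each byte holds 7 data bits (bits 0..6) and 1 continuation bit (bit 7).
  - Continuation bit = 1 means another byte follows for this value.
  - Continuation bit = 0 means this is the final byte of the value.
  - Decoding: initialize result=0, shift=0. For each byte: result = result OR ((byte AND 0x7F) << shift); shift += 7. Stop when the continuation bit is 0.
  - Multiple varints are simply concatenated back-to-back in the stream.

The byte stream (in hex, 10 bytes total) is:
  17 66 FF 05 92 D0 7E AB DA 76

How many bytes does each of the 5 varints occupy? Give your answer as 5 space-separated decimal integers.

Answer: 1 1 2 3 3

Derivation:
  byte[0]=0x17 cont=0 payload=0x17=23: acc |= 23<<0 -> acc=23 shift=7 [end]
Varint 1: bytes[0:1] = 17 -> value 23 (1 byte(s))
  byte[1]=0x66 cont=0 payload=0x66=102: acc |= 102<<0 -> acc=102 shift=7 [end]
Varint 2: bytes[1:2] = 66 -> value 102 (1 byte(s))
  byte[2]=0xFF cont=1 payload=0x7F=127: acc |= 127<<0 -> acc=127 shift=7
  byte[3]=0x05 cont=0 payload=0x05=5: acc |= 5<<7 -> acc=767 shift=14 [end]
Varint 3: bytes[2:4] = FF 05 -> value 767 (2 byte(s))
  byte[4]=0x92 cont=1 payload=0x12=18: acc |= 18<<0 -> acc=18 shift=7
  byte[5]=0xD0 cont=1 payload=0x50=80: acc |= 80<<7 -> acc=10258 shift=14
  byte[6]=0x7E cont=0 payload=0x7E=126: acc |= 126<<14 -> acc=2074642 shift=21 [end]
Varint 4: bytes[4:7] = 92 D0 7E -> value 2074642 (3 byte(s))
  byte[7]=0xAB cont=1 payload=0x2B=43: acc |= 43<<0 -> acc=43 shift=7
  byte[8]=0xDA cont=1 payload=0x5A=90: acc |= 90<<7 -> acc=11563 shift=14
  byte[9]=0x76 cont=0 payload=0x76=118: acc |= 118<<14 -> acc=1944875 shift=21 [end]
Varint 5: bytes[7:10] = AB DA 76 -> value 1944875 (3 byte(s))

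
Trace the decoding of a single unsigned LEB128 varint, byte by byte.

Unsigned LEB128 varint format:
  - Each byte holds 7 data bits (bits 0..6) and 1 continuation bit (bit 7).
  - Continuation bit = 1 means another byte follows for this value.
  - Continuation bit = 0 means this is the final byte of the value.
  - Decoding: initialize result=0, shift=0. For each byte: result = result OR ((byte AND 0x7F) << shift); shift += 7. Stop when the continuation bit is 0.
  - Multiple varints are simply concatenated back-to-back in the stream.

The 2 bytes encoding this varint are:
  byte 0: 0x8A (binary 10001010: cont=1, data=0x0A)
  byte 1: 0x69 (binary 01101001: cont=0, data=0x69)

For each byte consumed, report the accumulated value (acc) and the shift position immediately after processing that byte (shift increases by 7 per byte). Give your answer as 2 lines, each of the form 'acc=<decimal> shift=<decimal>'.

Answer: acc=10 shift=7
acc=13450 shift=14

Derivation:
byte 0=0x8A: payload=0x0A=10, contrib = 10<<0 = 10; acc -> 10, shift -> 7
byte 1=0x69: payload=0x69=105, contrib = 105<<7 = 13440; acc -> 13450, shift -> 14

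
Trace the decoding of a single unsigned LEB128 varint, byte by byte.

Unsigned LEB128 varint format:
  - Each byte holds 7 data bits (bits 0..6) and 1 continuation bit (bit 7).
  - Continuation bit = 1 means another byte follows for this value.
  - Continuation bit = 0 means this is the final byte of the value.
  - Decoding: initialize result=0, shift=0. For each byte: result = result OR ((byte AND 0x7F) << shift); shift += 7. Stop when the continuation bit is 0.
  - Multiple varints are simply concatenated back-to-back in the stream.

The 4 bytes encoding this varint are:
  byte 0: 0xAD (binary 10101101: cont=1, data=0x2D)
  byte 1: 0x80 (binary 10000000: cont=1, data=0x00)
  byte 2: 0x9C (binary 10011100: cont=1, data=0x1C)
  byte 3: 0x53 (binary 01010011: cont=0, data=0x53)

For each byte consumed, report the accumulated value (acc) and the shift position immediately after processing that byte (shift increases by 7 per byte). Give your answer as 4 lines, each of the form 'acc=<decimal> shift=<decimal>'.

Answer: acc=45 shift=7
acc=45 shift=14
acc=458797 shift=21
acc=174522413 shift=28

Derivation:
byte 0=0xAD: payload=0x2D=45, contrib = 45<<0 = 45; acc -> 45, shift -> 7
byte 1=0x80: payload=0x00=0, contrib = 0<<7 = 0; acc -> 45, shift -> 14
byte 2=0x9C: payload=0x1C=28, contrib = 28<<14 = 458752; acc -> 458797, shift -> 21
byte 3=0x53: payload=0x53=83, contrib = 83<<21 = 174063616; acc -> 174522413, shift -> 28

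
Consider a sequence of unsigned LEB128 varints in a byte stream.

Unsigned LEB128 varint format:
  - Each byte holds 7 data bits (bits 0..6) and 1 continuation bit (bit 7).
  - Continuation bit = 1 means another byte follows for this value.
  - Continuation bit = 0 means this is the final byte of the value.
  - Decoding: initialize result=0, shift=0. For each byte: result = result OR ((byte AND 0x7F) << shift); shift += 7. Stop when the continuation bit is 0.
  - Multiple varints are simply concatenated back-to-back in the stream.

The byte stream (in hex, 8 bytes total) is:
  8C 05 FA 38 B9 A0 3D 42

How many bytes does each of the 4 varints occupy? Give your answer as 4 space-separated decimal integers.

Answer: 2 2 3 1

Derivation:
  byte[0]=0x8C cont=1 payload=0x0C=12: acc |= 12<<0 -> acc=12 shift=7
  byte[1]=0x05 cont=0 payload=0x05=5: acc |= 5<<7 -> acc=652 shift=14 [end]
Varint 1: bytes[0:2] = 8C 05 -> value 652 (2 byte(s))
  byte[2]=0xFA cont=1 payload=0x7A=122: acc |= 122<<0 -> acc=122 shift=7
  byte[3]=0x38 cont=0 payload=0x38=56: acc |= 56<<7 -> acc=7290 shift=14 [end]
Varint 2: bytes[2:4] = FA 38 -> value 7290 (2 byte(s))
  byte[4]=0xB9 cont=1 payload=0x39=57: acc |= 57<<0 -> acc=57 shift=7
  byte[5]=0xA0 cont=1 payload=0x20=32: acc |= 32<<7 -> acc=4153 shift=14
  byte[6]=0x3D cont=0 payload=0x3D=61: acc |= 61<<14 -> acc=1003577 shift=21 [end]
Varint 3: bytes[4:7] = B9 A0 3D -> value 1003577 (3 byte(s))
  byte[7]=0x42 cont=0 payload=0x42=66: acc |= 66<<0 -> acc=66 shift=7 [end]
Varint 4: bytes[7:8] = 42 -> value 66 (1 byte(s))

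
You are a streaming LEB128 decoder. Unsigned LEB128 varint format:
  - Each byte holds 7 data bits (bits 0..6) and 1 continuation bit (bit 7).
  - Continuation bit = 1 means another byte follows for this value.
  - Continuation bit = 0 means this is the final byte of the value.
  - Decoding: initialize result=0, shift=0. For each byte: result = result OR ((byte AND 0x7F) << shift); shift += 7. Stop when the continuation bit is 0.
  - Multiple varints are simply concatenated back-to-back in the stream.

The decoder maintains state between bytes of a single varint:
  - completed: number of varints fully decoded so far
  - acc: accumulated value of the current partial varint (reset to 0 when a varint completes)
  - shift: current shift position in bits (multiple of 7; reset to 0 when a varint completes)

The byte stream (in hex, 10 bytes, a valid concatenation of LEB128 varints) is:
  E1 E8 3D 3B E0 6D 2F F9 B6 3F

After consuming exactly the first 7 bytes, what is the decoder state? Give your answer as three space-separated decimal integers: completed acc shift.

Answer: 4 0 0

Derivation:
byte[0]=0xE1 cont=1 payload=0x61: acc |= 97<<0 -> completed=0 acc=97 shift=7
byte[1]=0xE8 cont=1 payload=0x68: acc |= 104<<7 -> completed=0 acc=13409 shift=14
byte[2]=0x3D cont=0 payload=0x3D: varint #1 complete (value=1012833); reset -> completed=1 acc=0 shift=0
byte[3]=0x3B cont=0 payload=0x3B: varint #2 complete (value=59); reset -> completed=2 acc=0 shift=0
byte[4]=0xE0 cont=1 payload=0x60: acc |= 96<<0 -> completed=2 acc=96 shift=7
byte[5]=0x6D cont=0 payload=0x6D: varint #3 complete (value=14048); reset -> completed=3 acc=0 shift=0
byte[6]=0x2F cont=0 payload=0x2F: varint #4 complete (value=47); reset -> completed=4 acc=0 shift=0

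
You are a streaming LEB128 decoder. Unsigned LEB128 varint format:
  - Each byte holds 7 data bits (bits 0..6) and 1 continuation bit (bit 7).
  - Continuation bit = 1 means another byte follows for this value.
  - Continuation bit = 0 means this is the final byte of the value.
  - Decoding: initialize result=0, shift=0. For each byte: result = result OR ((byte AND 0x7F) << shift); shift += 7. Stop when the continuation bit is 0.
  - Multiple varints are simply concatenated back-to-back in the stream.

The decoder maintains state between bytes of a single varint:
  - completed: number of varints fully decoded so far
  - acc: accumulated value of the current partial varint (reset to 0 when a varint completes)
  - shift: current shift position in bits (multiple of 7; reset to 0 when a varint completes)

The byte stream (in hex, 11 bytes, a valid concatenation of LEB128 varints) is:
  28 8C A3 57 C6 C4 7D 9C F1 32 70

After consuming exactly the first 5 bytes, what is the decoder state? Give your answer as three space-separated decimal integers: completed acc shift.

Answer: 2 70 7

Derivation:
byte[0]=0x28 cont=0 payload=0x28: varint #1 complete (value=40); reset -> completed=1 acc=0 shift=0
byte[1]=0x8C cont=1 payload=0x0C: acc |= 12<<0 -> completed=1 acc=12 shift=7
byte[2]=0xA3 cont=1 payload=0x23: acc |= 35<<7 -> completed=1 acc=4492 shift=14
byte[3]=0x57 cont=0 payload=0x57: varint #2 complete (value=1429900); reset -> completed=2 acc=0 shift=0
byte[4]=0xC6 cont=1 payload=0x46: acc |= 70<<0 -> completed=2 acc=70 shift=7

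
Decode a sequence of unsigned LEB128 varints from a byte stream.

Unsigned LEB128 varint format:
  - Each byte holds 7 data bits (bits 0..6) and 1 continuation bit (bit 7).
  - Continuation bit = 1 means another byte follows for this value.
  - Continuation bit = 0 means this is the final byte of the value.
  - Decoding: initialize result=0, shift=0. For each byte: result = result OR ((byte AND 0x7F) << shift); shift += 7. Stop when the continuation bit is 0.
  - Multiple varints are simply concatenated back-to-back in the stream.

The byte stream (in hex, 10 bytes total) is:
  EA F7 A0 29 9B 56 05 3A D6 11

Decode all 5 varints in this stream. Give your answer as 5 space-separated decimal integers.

Answer: 86522858 11035 5 58 2262

Derivation:
  byte[0]=0xEA cont=1 payload=0x6A=106: acc |= 106<<0 -> acc=106 shift=7
  byte[1]=0xF7 cont=1 payload=0x77=119: acc |= 119<<7 -> acc=15338 shift=14
  byte[2]=0xA0 cont=1 payload=0x20=32: acc |= 32<<14 -> acc=539626 shift=21
  byte[3]=0x29 cont=0 payload=0x29=41: acc |= 41<<21 -> acc=86522858 shift=28 [end]
Varint 1: bytes[0:4] = EA F7 A0 29 -> value 86522858 (4 byte(s))
  byte[4]=0x9B cont=1 payload=0x1B=27: acc |= 27<<0 -> acc=27 shift=7
  byte[5]=0x56 cont=0 payload=0x56=86: acc |= 86<<7 -> acc=11035 shift=14 [end]
Varint 2: bytes[4:6] = 9B 56 -> value 11035 (2 byte(s))
  byte[6]=0x05 cont=0 payload=0x05=5: acc |= 5<<0 -> acc=5 shift=7 [end]
Varint 3: bytes[6:7] = 05 -> value 5 (1 byte(s))
  byte[7]=0x3A cont=0 payload=0x3A=58: acc |= 58<<0 -> acc=58 shift=7 [end]
Varint 4: bytes[7:8] = 3A -> value 58 (1 byte(s))
  byte[8]=0xD6 cont=1 payload=0x56=86: acc |= 86<<0 -> acc=86 shift=7
  byte[9]=0x11 cont=0 payload=0x11=17: acc |= 17<<7 -> acc=2262 shift=14 [end]
Varint 5: bytes[8:10] = D6 11 -> value 2262 (2 byte(s))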